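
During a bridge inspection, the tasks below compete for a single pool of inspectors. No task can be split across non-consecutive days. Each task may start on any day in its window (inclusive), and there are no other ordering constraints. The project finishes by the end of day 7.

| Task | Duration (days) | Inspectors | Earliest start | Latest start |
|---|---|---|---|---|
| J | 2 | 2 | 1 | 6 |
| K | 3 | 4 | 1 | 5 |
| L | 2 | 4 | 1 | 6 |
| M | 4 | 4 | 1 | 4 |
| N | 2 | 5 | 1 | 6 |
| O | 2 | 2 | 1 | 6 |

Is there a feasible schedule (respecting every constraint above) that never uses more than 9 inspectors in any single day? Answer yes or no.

yes

Schedule J@1, K@1, L@3, M@4, N@5, O@1: d1:8  d2:8  d3:8  d4:8  d5:9  d6:9  d7:4 — peak 9 ≤ 9.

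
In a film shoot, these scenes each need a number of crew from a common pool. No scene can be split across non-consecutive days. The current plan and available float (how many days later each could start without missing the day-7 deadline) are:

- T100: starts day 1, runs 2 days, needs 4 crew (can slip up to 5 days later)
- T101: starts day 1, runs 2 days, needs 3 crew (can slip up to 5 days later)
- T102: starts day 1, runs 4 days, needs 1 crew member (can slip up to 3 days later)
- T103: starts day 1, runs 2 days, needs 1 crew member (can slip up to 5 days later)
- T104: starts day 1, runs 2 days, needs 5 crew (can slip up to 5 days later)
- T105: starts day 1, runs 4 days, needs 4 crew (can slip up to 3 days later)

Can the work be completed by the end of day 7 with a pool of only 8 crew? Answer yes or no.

yes

Schedule T100@1, T101@3, T102@3, T103@5, T104@5, T105@1: d1:8  d2:8  d3:8  d4:8  d5:7  d6:7  d7:0 — peak 8 ≤ 8.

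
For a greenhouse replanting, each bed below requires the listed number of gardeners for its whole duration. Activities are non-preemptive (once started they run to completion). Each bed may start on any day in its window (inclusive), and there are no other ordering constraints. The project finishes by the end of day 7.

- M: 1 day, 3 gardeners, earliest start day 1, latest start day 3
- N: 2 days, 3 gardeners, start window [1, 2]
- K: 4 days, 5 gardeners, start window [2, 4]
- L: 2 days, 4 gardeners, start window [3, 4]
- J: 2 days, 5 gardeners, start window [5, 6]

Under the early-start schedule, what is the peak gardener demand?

Early-start schedule: M@1, N@1, K@2, L@3, J@5.
Load per day: day 1: 6, day 2: 8, day 3: 9, day 4: 9, day 5: 10, day 6: 5, day 7: 0.
Peak is 10.

10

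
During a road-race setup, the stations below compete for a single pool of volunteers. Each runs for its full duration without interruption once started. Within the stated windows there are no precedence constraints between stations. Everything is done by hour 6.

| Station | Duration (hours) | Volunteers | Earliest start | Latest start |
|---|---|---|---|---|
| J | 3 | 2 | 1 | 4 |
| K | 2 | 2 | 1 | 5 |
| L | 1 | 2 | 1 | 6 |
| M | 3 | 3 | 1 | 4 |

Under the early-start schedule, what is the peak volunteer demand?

Early-start schedule: J@1, K@1, L@1, M@1.
Load per hour: hour 1: 9, hour 2: 7, hour 3: 5, hour 4: 0, hour 5: 0, hour 6: 0.
Peak is 9.

9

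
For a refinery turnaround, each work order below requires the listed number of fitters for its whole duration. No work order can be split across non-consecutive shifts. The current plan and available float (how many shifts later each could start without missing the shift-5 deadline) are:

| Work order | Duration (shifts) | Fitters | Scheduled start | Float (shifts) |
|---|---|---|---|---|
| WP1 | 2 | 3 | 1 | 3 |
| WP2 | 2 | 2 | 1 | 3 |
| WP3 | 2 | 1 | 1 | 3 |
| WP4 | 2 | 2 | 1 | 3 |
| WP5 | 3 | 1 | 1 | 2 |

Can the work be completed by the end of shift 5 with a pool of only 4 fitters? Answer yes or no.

no

The minimum achievable peak is 5; 4 < 5, so no feasible schedule stays within the cap.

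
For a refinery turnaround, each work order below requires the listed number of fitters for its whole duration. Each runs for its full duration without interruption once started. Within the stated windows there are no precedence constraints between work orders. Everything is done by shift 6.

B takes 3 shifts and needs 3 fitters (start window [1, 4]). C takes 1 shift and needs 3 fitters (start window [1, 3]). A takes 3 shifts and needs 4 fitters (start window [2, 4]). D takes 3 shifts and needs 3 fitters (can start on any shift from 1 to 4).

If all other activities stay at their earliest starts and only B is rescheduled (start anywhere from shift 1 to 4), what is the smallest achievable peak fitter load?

B@1: s1:9  s2:10  s3:10  s4:4  s5:0  s6:0 → peak 10
B@2: s1:6  s2:10  s3:10  s4:7  s5:0  s6:0 → peak 10
B@3: s1:6  s2:7  s3:10  s4:7  s5:3  s6:0 → peak 10
B@4: s1:6  s2:7  s3:7  s4:7  s5:3  s6:3 → peak 7
Best is B@4, peak 7.

7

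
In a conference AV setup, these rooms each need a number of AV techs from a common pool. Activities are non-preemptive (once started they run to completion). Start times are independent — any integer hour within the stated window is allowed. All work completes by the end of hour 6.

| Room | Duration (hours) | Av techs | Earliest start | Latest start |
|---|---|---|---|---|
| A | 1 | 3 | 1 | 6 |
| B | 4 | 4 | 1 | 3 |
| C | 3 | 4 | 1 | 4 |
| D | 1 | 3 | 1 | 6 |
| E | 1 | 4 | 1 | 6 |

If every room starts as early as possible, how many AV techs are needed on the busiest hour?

Early-start schedule: A@1, B@1, C@1, D@1, E@1.
Load per hour: hour 1: 18, hour 2: 8, hour 3: 8, hour 4: 4, hour 5: 0, hour 6: 0.
Peak is 18.

18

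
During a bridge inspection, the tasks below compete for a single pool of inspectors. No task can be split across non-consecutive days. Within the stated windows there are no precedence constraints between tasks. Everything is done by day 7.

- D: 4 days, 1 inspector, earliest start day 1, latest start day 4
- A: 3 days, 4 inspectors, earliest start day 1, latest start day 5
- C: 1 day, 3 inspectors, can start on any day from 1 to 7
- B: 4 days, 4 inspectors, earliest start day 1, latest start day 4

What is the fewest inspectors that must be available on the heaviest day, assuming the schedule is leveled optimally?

Early-start (D@1, A@1, C@1, B@1) gives peak 12: d1:12  d2:9  d3:9  d4:5  d5:0  d6:0  d7:0.
Shift C→5, B→4.
Schedule D@1, A@1, C@5, B@4: d1:5  d2:5  d3:5  d4:5  d5:7  d6:4  d7:4 — peak 7.

7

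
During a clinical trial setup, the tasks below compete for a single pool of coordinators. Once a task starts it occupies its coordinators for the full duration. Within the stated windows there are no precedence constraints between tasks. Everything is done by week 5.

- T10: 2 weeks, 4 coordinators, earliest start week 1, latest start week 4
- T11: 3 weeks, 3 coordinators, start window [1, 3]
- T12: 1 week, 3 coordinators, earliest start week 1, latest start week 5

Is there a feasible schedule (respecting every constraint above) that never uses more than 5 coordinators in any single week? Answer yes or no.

no

The minimum achievable peak is 6; 5 < 6, so no feasible schedule stays within the cap.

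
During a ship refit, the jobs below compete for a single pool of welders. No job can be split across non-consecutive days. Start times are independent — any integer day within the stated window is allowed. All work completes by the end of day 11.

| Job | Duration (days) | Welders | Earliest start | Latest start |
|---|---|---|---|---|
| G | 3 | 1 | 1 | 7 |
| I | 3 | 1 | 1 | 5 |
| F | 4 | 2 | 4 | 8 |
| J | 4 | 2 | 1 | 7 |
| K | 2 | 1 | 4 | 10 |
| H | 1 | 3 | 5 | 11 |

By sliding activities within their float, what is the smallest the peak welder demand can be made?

3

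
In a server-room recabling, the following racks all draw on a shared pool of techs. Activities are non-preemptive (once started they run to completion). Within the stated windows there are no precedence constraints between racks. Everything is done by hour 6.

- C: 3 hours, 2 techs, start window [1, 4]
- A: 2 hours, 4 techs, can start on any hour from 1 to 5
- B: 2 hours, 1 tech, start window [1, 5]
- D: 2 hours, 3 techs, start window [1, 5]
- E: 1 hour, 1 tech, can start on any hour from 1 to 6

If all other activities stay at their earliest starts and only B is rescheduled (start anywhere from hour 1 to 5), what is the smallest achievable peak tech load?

10

B@1: h1:11  h2:10  h3:2  h4:0  h5:0  h6:0 → peak 11
B@2: h1:10  h2:10  h3:3  h4:0  h5:0  h6:0 → peak 10
B@3: h1:10  h2:9  h3:3  h4:1  h5:0  h6:0 → peak 10
B@4: h1:10  h2:9  h3:2  h4:1  h5:1  h6:0 → peak 10
B@5: h1:10  h2:9  h3:2  h4:0  h5:1  h6:1 → peak 10
Best is B@2, peak 10.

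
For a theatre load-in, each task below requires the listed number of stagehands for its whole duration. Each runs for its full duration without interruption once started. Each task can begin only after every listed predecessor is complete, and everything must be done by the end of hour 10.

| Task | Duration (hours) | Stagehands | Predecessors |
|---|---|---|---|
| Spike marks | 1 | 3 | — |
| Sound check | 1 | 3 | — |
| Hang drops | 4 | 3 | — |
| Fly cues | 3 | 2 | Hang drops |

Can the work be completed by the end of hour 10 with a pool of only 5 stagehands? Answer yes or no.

yes

Schedule Spike marks@1, Sound check@2, Hang drops@3, Fly cues@7: h1:3  h2:3  h3:3  h4:3  h5:3  h6:3  h7:2  h8:2  h9:2  h10:0 — peak 3 ≤ 5.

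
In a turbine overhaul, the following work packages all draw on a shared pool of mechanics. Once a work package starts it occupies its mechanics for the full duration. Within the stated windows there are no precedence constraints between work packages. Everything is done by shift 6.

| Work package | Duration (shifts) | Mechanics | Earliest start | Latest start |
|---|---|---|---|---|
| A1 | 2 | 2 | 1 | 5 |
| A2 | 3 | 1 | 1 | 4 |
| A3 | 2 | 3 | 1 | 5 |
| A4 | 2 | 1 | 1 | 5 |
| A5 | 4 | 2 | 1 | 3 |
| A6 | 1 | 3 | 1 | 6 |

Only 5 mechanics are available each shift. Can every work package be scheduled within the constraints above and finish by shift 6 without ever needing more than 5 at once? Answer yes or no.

Schedule A1@1, A2@1, A3@4, A4@1, A5@3, A6@6: s1:4  s2:4  s3:3  s4:5  s5:5  s6:5 — peak 5 ≤ 5.

yes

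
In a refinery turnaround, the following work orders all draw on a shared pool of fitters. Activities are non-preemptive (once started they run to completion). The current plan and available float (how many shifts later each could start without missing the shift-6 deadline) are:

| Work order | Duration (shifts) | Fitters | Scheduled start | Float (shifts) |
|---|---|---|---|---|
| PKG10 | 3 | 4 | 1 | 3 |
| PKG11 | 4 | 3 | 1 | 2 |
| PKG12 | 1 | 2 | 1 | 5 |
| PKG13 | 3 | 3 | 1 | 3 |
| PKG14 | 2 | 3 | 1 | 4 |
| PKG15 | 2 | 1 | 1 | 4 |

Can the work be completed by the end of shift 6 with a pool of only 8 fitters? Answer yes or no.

Schedule PKG10@1, PKG11@1, PKG12@4, PKG13@4, PKG14@5, PKG15@1: s1:8  s2:8  s3:7  s4:8  s5:6  s6:6 — peak 8 ≤ 8.

yes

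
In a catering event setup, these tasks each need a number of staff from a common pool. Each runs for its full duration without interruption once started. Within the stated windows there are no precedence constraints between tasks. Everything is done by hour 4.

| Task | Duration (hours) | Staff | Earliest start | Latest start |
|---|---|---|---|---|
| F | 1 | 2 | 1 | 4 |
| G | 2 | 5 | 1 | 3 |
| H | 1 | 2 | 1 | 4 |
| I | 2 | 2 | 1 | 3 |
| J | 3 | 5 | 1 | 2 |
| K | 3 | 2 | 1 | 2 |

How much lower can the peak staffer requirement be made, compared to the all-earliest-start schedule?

Early-start peak: h1:18  h2:14  h3:7  h4:0 ⇒ 18.
Leveled (F@1, G@1, H@1, I@3, J@2, K@1): h1:11  h2:12  h3:9  h4:7 ⇒ 12.
Reduction 18 − 12 = 6.

6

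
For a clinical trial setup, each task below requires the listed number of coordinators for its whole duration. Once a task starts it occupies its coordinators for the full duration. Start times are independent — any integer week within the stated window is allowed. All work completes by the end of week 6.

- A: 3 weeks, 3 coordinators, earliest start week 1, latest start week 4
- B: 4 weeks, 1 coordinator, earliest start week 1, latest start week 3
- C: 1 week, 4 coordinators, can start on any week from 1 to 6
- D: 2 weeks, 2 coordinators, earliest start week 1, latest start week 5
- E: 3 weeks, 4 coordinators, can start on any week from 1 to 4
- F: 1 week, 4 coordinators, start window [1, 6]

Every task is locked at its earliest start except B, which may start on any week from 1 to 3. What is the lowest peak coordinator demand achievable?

B@1: w1:18  w2:10  w3:8  w4:1  w5:0  w6:0 → peak 18
B@2: w1:17  w2:10  w3:8  w4:1  w5:1  w6:0 → peak 17
B@3: w1:17  w2:9  w3:8  w4:1  w5:1  w6:1 → peak 17
Best is B@2, peak 17.

17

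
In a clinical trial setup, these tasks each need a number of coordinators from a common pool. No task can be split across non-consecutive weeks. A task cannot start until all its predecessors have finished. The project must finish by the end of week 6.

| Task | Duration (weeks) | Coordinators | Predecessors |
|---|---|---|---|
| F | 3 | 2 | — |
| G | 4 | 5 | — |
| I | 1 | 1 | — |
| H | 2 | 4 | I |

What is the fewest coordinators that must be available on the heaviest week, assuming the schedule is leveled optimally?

Early-start (F@1, G@1, I@1, H@2) gives peak 11: w1:8  w2:11  w3:11  w4:5  w5:0  w6:0.
Shift I→4, H→5.
Schedule F@1, G@1, I@4, H@5: w1:7  w2:7  w3:7  w4:6  w5:4  w6:4 — peak 7.

7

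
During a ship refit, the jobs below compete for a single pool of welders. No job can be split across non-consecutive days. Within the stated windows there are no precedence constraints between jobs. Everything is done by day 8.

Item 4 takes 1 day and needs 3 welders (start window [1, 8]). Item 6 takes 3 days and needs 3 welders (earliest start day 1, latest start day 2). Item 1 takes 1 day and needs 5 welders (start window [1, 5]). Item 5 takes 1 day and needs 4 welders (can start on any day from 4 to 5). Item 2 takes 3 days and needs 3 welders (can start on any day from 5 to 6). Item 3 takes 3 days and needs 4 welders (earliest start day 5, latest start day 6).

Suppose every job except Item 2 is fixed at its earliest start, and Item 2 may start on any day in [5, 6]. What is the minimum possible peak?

11

Item 2@5: d1:11  d2:3  d3:3  d4:4  d5:7  d6:7  d7:7  d8:0 → peak 11
Item 2@6: d1:11  d2:3  d3:3  d4:4  d5:4  d6:7  d7:7  d8:3 → peak 11
Best is Item 2@5, peak 11.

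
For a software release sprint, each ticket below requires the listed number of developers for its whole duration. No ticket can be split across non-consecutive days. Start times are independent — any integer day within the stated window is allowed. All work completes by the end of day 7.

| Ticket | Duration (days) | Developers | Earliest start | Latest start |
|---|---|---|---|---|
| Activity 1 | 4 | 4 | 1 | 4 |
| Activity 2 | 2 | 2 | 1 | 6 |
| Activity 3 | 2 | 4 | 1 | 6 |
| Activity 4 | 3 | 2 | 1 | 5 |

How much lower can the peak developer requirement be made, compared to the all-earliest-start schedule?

Early-start peak: d1:12  d2:12  d3:6  d4:4  d5:0  d6:0  d7:0 ⇒ 12.
Leveled (Activity 1@1, Activity 2@1, Activity 3@5, Activity 4@3): d1:6  d2:6  d3:6  d4:6  d5:6  d6:4  d7:0 ⇒ 6.
Reduction 12 − 6 = 6.

6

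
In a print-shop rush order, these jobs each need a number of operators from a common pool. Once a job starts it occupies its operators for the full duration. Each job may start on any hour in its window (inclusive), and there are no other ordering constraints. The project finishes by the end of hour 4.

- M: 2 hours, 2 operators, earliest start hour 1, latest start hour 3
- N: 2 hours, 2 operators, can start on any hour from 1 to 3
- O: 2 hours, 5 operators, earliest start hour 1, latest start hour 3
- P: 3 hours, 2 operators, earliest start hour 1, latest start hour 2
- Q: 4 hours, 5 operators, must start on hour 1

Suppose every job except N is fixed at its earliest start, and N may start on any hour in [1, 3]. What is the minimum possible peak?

14

N@1: h1:16  h2:16  h3:7  h4:5 → peak 16
N@2: h1:14  h2:16  h3:9  h4:5 → peak 16
N@3: h1:14  h2:14  h3:9  h4:7 → peak 14
Best is N@3, peak 14.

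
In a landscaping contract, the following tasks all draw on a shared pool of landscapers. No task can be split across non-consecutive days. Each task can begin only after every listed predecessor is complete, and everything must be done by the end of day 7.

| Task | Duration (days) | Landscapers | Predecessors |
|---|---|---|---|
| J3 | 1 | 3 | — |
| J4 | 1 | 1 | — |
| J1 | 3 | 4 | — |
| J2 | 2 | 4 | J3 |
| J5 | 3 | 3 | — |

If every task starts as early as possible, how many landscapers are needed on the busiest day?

11

Early-start schedule: J3@1, J4@1, J1@1, J2@2, J5@1.
Load per day: day 1: 11, day 2: 11, day 3: 11, day 4: 0, day 5: 0, day 6: 0, day 7: 0.
Peak is 11.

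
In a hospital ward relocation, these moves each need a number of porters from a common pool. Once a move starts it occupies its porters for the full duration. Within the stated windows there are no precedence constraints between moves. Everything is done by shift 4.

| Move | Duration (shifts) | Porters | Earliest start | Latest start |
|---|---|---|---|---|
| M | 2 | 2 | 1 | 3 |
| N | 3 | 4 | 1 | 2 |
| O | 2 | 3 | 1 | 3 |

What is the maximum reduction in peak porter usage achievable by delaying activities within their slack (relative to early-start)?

2

Early-start peak: s1:9  s2:9  s3:4  s4:0 ⇒ 9.
Leveled (M@1, N@1, O@3): s1:6  s2:6  s3:7  s4:3 ⇒ 7.
Reduction 9 − 7 = 2.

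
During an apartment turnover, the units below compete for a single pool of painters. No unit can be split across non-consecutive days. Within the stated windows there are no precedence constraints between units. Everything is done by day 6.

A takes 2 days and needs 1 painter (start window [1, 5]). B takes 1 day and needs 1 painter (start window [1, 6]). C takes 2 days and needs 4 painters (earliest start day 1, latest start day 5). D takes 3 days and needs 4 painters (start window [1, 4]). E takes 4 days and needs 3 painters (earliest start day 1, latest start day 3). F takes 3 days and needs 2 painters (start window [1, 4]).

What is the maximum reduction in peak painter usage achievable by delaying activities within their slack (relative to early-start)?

8

Early-start peak: d1:15  d2:14  d3:9  d4:3  d5:0  d6:0 ⇒ 15.
Leveled (A@1, B@3, C@1, D@4, E@3, F@1): d1:7  d2:7  d3:6  d4:7  d5:7  d6:7 ⇒ 7.
Reduction 15 − 7 = 8.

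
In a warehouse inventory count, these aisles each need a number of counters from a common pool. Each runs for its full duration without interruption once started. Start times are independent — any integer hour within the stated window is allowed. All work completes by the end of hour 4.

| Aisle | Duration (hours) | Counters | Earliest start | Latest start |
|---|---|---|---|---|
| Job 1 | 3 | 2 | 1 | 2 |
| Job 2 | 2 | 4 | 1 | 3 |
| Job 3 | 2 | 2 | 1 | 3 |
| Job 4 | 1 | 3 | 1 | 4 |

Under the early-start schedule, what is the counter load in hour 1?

At early start, hour 1 has: Job 1, Job 2, Job 3, Job 4.
Demand: 2 + 4 + 2 + 3 = 11.

11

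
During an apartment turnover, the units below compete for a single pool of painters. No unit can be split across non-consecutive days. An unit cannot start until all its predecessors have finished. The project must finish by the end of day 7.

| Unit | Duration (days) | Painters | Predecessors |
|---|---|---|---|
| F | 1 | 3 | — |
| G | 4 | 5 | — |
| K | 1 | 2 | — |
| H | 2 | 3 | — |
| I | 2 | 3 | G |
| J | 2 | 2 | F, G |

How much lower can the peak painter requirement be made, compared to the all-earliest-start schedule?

5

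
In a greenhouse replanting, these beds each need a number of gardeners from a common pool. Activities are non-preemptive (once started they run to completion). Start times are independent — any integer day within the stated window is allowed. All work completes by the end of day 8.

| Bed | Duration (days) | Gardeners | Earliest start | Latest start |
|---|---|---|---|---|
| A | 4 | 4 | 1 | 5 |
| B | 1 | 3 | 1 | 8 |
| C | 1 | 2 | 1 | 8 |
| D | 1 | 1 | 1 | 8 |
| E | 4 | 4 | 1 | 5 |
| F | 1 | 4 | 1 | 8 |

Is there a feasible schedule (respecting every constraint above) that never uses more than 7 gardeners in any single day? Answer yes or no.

no

The minimum achievable peak is 8; 7 < 8, so no feasible schedule stays within the cap.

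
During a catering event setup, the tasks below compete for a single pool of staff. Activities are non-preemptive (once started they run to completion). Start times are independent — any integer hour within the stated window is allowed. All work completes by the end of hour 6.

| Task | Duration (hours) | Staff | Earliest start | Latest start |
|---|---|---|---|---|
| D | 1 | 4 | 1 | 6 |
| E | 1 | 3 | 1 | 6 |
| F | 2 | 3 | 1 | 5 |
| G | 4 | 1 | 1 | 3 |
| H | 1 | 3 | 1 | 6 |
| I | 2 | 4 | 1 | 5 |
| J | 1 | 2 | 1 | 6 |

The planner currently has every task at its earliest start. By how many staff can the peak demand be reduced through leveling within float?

14

Early-start peak: h1:20  h2:8  h3:1  h4:1  h5:0  h6:0 ⇒ 20.
Leveled (D@1, E@2, F@2, G@3, H@4, I@5, J@1): h1:6  h2:6  h3:4  h4:4  h5:5  h6:5 ⇒ 6.
Reduction 20 − 6 = 14.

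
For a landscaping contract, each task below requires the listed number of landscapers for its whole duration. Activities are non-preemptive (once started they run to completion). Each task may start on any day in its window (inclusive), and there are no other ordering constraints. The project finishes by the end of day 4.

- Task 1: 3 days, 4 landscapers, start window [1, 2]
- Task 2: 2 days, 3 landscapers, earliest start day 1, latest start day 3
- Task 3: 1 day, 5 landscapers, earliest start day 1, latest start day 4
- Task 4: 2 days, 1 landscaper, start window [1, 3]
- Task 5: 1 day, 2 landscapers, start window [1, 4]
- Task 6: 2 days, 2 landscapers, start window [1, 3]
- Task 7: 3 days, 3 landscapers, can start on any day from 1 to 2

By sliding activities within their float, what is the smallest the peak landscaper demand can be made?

10

Early-start (Task 1@1, Task 2@1, Task 3@1, Task 4@1, Task 5@1, Task 6@1, Task 7@1) gives peak 20: d1:20  d2:13  d3:7  d4:0.
Shift Task 3→4, Task 4→3, Task 5→4, Task 6→3.
Schedule Task 1@1, Task 2@1, Task 3@4, Task 4@3, Task 5@4, Task 6@3, Task 7@1: d1:10  d2:10  d3:10  d4:10 — peak 10.
Total landscaper-days = 40 over 4 days ⇒ peak ≥ ⌈40/4⌉ = 10, so 10 is optimal.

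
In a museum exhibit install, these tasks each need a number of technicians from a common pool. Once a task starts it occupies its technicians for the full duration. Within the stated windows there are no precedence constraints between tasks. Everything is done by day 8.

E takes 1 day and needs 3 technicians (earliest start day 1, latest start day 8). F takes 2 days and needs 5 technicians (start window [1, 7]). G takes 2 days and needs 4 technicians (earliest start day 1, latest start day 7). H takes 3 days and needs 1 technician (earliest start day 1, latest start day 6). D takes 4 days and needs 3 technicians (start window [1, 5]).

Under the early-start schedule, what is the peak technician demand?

Early-start schedule: E@1, F@1, G@1, H@1, D@1.
Load per day: day 1: 16, day 2: 13, day 3: 4, day 4: 3, day 5: 0, day 6: 0, day 7: 0, day 8: 0.
Peak is 16.

16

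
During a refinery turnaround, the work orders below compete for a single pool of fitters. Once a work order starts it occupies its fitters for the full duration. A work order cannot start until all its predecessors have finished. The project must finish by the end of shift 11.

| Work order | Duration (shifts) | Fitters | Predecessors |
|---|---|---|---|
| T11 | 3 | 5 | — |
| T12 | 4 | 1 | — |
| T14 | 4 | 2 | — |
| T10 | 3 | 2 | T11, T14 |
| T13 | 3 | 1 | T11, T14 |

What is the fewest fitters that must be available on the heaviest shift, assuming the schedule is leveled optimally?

5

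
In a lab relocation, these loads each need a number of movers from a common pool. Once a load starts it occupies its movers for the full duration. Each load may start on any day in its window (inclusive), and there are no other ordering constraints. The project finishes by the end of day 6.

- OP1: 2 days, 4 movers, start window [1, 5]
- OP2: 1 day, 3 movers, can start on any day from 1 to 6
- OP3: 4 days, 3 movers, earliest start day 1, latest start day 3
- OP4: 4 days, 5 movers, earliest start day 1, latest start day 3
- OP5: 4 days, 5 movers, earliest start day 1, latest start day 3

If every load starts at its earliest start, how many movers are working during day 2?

17

At early start, day 2 has: OP1, OP3, OP4, OP5.
Demand: 4 + 3 + 5 + 5 = 17.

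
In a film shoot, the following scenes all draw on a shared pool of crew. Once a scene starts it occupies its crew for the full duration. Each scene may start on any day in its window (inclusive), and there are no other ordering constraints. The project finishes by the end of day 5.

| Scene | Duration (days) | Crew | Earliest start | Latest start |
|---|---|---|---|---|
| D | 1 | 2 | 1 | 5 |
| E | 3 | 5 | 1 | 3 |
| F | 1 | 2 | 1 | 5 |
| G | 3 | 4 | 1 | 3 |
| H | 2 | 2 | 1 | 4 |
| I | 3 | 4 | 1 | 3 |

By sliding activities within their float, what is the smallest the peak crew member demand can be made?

Early-start (D@1, E@1, F@1, G@1, H@1, I@1) gives peak 19: d1:19  d2:15  d3:13  d4:0  d5:0.
Shift H→4, I→2.
Schedule D@1, E@1, F@1, G@1, H@4, I@2: d1:13  d2:13  d3:13  d4:6  d5:2 — peak 13.

13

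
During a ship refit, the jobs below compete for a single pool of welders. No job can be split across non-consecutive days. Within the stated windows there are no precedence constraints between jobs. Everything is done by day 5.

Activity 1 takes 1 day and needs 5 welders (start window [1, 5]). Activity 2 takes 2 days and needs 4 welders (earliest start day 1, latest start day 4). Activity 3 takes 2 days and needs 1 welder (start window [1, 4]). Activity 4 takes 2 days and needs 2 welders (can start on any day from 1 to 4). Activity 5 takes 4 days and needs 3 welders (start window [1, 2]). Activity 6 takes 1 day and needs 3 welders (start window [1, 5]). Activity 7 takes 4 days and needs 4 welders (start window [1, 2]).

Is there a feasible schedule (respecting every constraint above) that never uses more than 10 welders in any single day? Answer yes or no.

no

The minimum achievable peak is 11; 10 < 11, so no feasible schedule stays within the cap.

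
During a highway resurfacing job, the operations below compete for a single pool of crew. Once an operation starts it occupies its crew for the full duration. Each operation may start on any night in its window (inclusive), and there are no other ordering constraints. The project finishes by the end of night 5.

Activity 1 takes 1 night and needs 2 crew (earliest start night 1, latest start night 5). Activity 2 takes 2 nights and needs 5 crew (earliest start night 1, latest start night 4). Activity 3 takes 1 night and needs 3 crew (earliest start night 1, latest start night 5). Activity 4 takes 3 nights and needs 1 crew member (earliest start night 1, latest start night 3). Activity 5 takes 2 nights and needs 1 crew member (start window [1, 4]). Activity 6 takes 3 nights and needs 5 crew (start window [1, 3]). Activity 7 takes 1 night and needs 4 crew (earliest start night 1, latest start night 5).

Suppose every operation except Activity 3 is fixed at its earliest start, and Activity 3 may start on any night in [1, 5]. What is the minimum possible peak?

Activity 3@1: n1:21  n2:12  n3:6  n4:0  n5:0 → peak 21
Activity 3@2: n1:18  n2:15  n3:6  n4:0  n5:0 → peak 18
Activity 3@3: n1:18  n2:12  n3:9  n4:0  n5:0 → peak 18
Activity 3@4: n1:18  n2:12  n3:6  n4:3  n5:0 → peak 18
Activity 3@5: n1:18  n2:12  n3:6  n4:0  n5:3 → peak 18
Best is Activity 3@2, peak 18.

18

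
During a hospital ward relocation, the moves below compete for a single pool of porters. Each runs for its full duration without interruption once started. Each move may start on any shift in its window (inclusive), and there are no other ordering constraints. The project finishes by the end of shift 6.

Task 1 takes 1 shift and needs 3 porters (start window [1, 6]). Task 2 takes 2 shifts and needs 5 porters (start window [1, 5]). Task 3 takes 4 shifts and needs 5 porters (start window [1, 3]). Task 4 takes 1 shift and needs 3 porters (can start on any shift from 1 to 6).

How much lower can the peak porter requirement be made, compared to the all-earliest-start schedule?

8

Early-start peak: s1:16  s2:10  s3:5  s4:5  s5:0  s6:0 ⇒ 16.
Leveled (Task 1@1, Task 2@1, Task 3@3, Task 4@2): s1:8  s2:8  s3:5  s4:5  s5:5  s6:5 ⇒ 8.
Reduction 16 − 8 = 8.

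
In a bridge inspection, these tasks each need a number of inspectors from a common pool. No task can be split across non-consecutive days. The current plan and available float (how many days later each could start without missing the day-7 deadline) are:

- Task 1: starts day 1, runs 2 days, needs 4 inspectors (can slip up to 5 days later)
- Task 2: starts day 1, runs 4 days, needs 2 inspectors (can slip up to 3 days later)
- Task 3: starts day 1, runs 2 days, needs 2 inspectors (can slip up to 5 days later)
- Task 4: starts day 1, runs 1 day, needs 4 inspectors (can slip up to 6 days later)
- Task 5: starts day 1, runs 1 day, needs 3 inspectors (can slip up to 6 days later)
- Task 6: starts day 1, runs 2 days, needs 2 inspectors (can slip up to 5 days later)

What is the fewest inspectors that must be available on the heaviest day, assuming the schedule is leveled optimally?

6

Early-start (Task 1@1, Task 2@1, Task 3@1, Task 4@1, Task 5@1, Task 6@1) gives peak 17: d1:17  d2:10  d3:2  d4:2  d5:0  d6:0  d7:0.
Shift Task 3→3, Task 4→5, Task 5→6, Task 6→3.
Schedule Task 1@1, Task 2@1, Task 3@3, Task 4@5, Task 5@6, Task 6@3: d1:6  d2:6  d3:6  d4:6  d5:4  d6:3  d7:0 — peak 6.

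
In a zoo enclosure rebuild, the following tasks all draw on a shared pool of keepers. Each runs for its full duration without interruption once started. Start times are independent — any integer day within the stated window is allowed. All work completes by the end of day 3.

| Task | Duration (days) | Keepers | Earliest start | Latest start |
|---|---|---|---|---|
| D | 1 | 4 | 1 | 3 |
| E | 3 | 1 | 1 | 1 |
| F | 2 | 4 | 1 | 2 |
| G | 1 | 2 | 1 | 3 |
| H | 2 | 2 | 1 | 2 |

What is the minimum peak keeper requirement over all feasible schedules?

7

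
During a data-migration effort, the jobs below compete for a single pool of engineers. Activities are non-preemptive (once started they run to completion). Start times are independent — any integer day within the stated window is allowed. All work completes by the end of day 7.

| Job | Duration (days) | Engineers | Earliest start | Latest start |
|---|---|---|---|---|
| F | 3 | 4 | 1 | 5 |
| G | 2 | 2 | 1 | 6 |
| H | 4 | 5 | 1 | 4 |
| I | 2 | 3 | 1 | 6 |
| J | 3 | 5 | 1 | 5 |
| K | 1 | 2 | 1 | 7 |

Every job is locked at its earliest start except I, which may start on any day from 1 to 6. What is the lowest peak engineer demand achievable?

I@1: d1:21  d2:19  d3:14  d4:5  d5:0  d6:0  d7:0 → peak 21
I@2: d1:18  d2:19  d3:17  d4:5  d5:0  d6:0  d7:0 → peak 19
I@3: d1:18  d2:16  d3:17  d4:8  d5:0  d6:0  d7:0 → peak 18
I@4: d1:18  d2:16  d3:14  d4:8  d5:3  d6:0  d7:0 → peak 18
I@5: d1:18  d2:16  d3:14  d4:5  d5:3  d6:3  d7:0 → peak 18
I@6: d1:18  d2:16  d3:14  d4:5  d5:0  d6:3  d7:3 → peak 18
Best is I@3, peak 18.

18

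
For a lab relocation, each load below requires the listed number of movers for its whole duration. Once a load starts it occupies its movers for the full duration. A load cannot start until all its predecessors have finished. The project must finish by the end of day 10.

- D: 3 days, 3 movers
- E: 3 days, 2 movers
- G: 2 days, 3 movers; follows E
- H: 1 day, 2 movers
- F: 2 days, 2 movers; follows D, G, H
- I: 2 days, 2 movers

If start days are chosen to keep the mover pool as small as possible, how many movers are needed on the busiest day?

4

Early-start (D@1, E@1, G@4, H@1, F@6, I@1) gives peak 9: d1:9  d2:7  d3:5  d4:3  d5:3  d6:2  d7:2  d8:0  d9:0  d10:0.
Shift E→4, G→7, H→4, F→9, I→5.
Schedule D@1, E@4, G@7, H@4, F@9, I@5: d1:3  d2:3  d3:3  d4:4  d5:4  d6:4  d7:3  d8:3  d9:2  d10:2 — peak 4.
Total mover-days = 31 over 10 days ⇒ peak ≥ ⌈31/10⌉ = 4, so 4 is optimal.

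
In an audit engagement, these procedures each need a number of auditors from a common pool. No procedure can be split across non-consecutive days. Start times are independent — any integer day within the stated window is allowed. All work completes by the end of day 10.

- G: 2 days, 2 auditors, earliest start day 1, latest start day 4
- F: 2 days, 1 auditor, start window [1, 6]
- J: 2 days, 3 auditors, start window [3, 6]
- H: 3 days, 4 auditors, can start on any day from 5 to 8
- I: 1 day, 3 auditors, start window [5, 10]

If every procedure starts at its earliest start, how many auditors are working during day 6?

At early start, day 6 has: H.
Demand: 4 = 4.

4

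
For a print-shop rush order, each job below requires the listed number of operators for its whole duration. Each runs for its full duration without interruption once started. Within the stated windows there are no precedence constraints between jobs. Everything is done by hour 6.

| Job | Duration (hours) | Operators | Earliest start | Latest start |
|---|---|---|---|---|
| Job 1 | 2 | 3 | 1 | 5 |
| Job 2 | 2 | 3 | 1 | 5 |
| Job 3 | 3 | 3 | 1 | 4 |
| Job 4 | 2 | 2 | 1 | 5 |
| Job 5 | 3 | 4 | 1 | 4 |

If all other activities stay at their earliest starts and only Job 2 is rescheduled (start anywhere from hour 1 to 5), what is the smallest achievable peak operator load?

12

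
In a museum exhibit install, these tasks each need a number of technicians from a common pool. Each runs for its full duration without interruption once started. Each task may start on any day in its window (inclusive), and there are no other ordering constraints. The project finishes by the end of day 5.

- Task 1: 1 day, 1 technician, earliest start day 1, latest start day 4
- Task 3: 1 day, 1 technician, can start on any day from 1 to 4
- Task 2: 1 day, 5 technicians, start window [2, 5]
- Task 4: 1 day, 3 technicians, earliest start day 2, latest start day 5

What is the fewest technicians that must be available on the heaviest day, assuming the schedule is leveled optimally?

5

Early-start (Task 1@1, Task 3@1, Task 2@2, Task 4@2) gives peak 8: d1:2  d2:8  d3:0  d4:0  d5:0.
Shift Task 4→3.
Schedule Task 1@1, Task 3@1, Task 2@2, Task 4@3: d1:2  d2:5  d3:3  d4:0  d5:0 — peak 5.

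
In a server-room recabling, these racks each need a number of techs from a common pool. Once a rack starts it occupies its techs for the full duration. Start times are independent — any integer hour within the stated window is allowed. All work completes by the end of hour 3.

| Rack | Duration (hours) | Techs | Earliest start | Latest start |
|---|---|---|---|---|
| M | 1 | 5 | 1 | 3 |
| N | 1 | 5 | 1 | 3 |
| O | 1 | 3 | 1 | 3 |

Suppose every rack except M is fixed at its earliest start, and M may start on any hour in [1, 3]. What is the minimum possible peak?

M@1: h1:13  h2:0  h3:0 → peak 13
M@2: h1:8  h2:5  h3:0 → peak 8
M@3: h1:8  h2:0  h3:5 → peak 8
Best is M@2, peak 8.

8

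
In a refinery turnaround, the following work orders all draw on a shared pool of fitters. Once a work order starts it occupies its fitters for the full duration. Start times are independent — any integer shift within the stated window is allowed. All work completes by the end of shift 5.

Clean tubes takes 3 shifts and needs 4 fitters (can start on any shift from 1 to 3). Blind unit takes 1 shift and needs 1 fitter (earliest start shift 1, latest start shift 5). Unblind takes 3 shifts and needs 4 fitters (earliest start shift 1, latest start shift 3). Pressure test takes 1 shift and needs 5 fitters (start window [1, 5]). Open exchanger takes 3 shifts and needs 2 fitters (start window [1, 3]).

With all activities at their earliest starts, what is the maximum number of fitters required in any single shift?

Early-start schedule: Clean tubes@1, Blind unit@1, Unblind@1, Pressure test@1, Open exchanger@1.
Load per shift: shift 1: 16, shift 2: 10, shift 3: 10, shift 4: 0, shift 5: 0.
Peak is 16.

16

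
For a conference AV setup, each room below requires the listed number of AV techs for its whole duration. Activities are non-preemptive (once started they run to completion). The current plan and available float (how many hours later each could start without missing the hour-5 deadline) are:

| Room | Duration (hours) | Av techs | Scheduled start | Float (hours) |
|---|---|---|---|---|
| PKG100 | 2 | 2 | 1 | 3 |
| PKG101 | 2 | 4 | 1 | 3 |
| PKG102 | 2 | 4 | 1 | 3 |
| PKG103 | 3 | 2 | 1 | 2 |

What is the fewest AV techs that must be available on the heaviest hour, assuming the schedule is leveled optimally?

Early-start (PKG100@1, PKG101@1, PKG102@1, PKG103@1) gives peak 12: h1:12  h2:12  h3:2  h4:0  h5:0.
Shift PKG102→3, PKG103→3.
Schedule PKG100@1, PKG101@1, PKG102@3, PKG103@3: h1:6  h2:6  h3:6  h4:6  h5:2 — peak 6.
Total AV tech-hours = 26 over 5 hours ⇒ peak ≥ ⌈26/5⌉ = 6, so 6 is optimal.

6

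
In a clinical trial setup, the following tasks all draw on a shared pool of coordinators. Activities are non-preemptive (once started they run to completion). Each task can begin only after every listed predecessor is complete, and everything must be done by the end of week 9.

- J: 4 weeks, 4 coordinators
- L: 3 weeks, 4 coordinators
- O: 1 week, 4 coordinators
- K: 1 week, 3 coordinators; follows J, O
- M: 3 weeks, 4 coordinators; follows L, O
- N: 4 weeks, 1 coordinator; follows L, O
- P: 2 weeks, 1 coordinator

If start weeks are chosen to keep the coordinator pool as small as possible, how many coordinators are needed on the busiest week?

8

Early-start (J@1, L@1, O@1, K@5, M@4, N@4, P@1) gives peak 13: w1:13  w2:9  w3:8  w4:9  w5:8  w6:5  w7:1  w8:0  w9:0.
Shift O→4, M→5, N→5, P→6.
Schedule J@1, L@1, O@4, K@5, M@5, N@5, P@6: w1:8  w2:8  w3:8  w4:8  w5:8  w6:6  w7:6  w8:1  w9:0 — peak 8.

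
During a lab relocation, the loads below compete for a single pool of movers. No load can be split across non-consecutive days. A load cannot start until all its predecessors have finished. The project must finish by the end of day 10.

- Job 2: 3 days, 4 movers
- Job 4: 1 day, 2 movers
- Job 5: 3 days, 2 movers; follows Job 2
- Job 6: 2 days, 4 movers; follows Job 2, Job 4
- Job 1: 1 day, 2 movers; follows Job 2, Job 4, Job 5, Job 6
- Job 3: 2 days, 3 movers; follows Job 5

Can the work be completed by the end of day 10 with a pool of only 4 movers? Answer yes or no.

no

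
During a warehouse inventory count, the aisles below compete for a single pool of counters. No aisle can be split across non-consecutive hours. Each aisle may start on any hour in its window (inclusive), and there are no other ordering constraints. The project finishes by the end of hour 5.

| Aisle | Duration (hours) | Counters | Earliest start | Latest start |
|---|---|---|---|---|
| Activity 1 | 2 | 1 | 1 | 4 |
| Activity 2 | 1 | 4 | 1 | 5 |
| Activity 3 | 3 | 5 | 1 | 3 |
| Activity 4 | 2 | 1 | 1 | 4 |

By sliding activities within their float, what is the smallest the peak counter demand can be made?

6

Early-start (Activity 1@1, Activity 2@1, Activity 3@1, Activity 4@1) gives peak 11: h1:11  h2:7  h3:5  h4:0  h5:0.
Shift Activity 3→2, Activity 4→3.
Schedule Activity 1@1, Activity 2@1, Activity 3@2, Activity 4@3: h1:5  h2:6  h3:6  h4:6  h5:0 — peak 6.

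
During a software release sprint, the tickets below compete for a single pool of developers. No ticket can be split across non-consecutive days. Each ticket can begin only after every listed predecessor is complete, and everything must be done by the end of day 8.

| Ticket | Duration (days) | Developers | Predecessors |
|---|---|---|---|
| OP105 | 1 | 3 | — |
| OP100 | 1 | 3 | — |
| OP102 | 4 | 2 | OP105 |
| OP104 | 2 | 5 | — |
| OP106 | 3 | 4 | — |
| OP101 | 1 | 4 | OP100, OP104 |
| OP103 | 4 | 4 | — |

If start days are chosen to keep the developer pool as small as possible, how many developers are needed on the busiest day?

Early-start (OP105@1, OP100@1, OP102@2, OP104@1, OP106@1, OP101@3, OP103@1) gives peak 19: d1:19  d2:15  d3:14  d4:6  d5:2  d6:0  d7:0  d8:0.
Shift OP104→2, OP106→6, OP101→4, OP103→5.
Schedule OP105@1, OP100@1, OP102@2, OP104@2, OP106@6, OP101@4, OP103@5: d1:6  d2:7  d3:7  d4:6  d5:6  d6:8  d7:8  d8:8 — peak 8.

8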